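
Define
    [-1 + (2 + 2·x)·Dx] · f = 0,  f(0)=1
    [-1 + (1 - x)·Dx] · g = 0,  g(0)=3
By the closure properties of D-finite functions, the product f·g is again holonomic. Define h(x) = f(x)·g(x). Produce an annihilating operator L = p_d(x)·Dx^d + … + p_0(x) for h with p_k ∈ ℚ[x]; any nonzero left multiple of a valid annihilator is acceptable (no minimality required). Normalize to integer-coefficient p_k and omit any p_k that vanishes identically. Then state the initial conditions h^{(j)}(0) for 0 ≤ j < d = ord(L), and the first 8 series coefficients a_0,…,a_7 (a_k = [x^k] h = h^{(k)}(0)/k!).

L = (3 + x) + (-2 + 2·x^2)·Dx  (order 1).
h: a_k = 3, 9/2, 33/8, 69/16, 537/128, 1095/256, 4317/1024, 8733/2048, …
ICs: h(0) = 3.

f: a_k = 1, 1/2, -1/8, 1/16, -5/128, 7/256, -21/1024, 33/2048, …
g: a_k = 3, 3, 3, 3, 3, 3, 3, 3, …
f·g: L₀ = L_f ⊗_s L_g, ord ≤ 1·1.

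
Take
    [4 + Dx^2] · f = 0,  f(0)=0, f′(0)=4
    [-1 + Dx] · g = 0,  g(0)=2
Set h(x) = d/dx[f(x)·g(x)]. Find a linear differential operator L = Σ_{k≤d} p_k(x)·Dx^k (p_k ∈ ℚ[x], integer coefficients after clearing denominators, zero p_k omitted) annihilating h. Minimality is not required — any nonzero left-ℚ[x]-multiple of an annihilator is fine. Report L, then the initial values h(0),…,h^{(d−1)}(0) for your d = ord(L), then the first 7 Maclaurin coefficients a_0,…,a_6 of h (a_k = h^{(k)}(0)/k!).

L = 5 - 2·Dx + Dx^2  (order 2).
h: a_k = 8, 16, -4, -16, -19/3, 22/15, 139/90, …
ICs: h(0) = 8, h′(0) = 16.

f: a_k = 0, 4, 0, -8/3, 0, 8/15, 0, …
g: a_k = 2, 2, 1, 1/3, 1/12, 1/60, 1/360, …
Product ⇒ symmetric product L₀, ord ≤ 2.
h₀' ⇒ L via d/dx closure of L₀.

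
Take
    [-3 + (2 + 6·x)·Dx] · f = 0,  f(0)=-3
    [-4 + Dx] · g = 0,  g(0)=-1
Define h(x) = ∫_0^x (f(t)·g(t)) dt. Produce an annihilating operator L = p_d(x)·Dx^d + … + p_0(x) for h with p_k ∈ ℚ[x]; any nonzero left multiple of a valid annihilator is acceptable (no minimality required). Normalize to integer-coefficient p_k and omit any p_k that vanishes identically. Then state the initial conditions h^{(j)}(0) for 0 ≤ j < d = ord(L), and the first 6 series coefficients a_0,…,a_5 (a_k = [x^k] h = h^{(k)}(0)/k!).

f: a_k = -3, -9/2, 27/8, -81/16, 1215/128, -5103/256, …
g: a_k = -1, -4, -8, -32/3, -32/3, -128/15, …
L₀ := L_f ⊗_s L_g (sym. prod.), ord ≤ 1.
h=∫₀ˣh₀: take L = L₀·Dx.
L = (-11 - 24·x)·Dx + (2 + 6·x)·Dx^2  (order 2).
h: a_k = 0, 3, 33/4, 103/8, 953/64, 8161/640, …
ICs: h(0) = 0, h′(0) = 3.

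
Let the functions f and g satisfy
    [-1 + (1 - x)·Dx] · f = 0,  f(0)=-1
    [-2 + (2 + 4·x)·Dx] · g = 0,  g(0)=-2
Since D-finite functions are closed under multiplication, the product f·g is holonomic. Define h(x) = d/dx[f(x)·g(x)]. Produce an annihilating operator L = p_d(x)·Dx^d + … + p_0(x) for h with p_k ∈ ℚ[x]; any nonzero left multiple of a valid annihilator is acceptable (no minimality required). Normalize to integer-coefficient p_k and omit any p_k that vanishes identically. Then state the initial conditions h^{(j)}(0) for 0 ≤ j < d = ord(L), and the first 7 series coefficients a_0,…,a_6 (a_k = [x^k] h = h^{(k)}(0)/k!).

L = (3 + 12·x + 3·x^2) + (-2 - 3·x + 3·x^2 + 2·x^3)·Dx  (order 1).
h: a_k = 4, 6, 12, 11, 45/2, 45/4, 42, …
ICs: h(0) = 4.

f: a_k = -1, -1, -1, -1, -1, -1, -1, …
g: a_k = -2, -2, 1, -1, 5/4, -7/4, 21/8, …
h₀=f·g: eliminate ⇒ L₀, order ≤ 1·1.
Differentiate: ansatz ord ≤ ord L₀ ⇒ L.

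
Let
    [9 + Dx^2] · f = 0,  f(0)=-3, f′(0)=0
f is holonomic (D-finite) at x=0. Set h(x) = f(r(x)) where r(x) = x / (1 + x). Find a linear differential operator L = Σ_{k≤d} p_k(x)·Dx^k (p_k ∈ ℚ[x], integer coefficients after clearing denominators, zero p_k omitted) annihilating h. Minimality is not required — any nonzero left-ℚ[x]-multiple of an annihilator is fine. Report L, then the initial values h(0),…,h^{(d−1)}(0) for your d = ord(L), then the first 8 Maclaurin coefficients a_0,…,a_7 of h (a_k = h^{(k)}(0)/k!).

L = 9 + (2 + 6·x + 6·x^2 + 2·x^3)·Dx + (1 + 4·x + 6·x^2 + 4·x^3 + x^4)·Dx^2  (order 2).
h: a_k = -3, 0, 27/2, -27, 243/8, -27/2, -2457/80, 4131/40, …
ICs: h(0) = -3, h′(0) = 0.

f: a_k = -3, 0, 27/2, 0, -81/8, 0, 243/80, 0, …
h₀=f(r): pull back L_f along r ⇒ L₀.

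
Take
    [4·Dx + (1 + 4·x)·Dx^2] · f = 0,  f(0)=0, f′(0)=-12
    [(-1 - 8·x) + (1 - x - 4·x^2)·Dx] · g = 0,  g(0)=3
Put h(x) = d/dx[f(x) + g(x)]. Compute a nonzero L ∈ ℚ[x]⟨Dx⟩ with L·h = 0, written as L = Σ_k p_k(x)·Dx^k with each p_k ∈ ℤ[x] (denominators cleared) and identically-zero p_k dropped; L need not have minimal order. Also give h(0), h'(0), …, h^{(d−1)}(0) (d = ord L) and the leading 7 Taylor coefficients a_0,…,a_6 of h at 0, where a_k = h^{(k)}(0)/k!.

f: a_k = 0, -12, 24, -64, 192, -3072/5, 2048, …
g: a_k = 3, 3, 15, 27, 87, 195, 543, …
Weyl lclm of L_f,L_g ⇒ L₀ (ord ≤ 3).
Derive L from L₀ (diff closure).
L = (-268 - 1616·x - 5504·x^2 - 4608·x^3 - 6144·x^4) + (-11 - 360·x - 3008·x^2 - 7680·x^3 - 9472·x^4 - 10240·x^5)·Dx + (7 + 67·x + 154·x^2 - 136·x^3 - 928·x^4 - 2176·x^5 - 2048·x^6)·Dx^2  (order 2).
h: a_k = -9, 78, -111, 1116, -2097, 15546, -39891, …
ICs: h(0) = -9, h′(0) = 78.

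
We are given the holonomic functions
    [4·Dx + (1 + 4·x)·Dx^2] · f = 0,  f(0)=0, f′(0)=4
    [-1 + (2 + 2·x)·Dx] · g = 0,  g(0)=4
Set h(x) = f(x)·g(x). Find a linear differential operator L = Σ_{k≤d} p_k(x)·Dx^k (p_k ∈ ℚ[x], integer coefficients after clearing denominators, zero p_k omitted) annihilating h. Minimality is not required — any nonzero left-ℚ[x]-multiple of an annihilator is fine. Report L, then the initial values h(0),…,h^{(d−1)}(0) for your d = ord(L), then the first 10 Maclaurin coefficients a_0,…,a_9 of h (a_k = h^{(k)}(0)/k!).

L = (-5 + 4·x) + (12 + 12·x)·Dx + (4 + 24·x + 36·x^2 + 16·x^3)·Dx^2  (order 2).
h: a_k = 0, 16, -24, 202/3, -625/3, 81349/120, -547691/240, 52913387/6720, -372033667/13440, 12740089997/129024, …
ICs: h(0) = 0, h′(0) = 16.

f: a_k = 0, 4, -8, 64/3, -64, 1024/5, -2048/3, 16384/7, -8192, 262144/9, …
g: a_k = 4, 2, -1/2, 1/4, -5/32, 7/64, -21/256, 33/512, -429/8192, 715/16384, …
h₀=f·g: eliminate ⇒ L₀, order ≤ 2·1.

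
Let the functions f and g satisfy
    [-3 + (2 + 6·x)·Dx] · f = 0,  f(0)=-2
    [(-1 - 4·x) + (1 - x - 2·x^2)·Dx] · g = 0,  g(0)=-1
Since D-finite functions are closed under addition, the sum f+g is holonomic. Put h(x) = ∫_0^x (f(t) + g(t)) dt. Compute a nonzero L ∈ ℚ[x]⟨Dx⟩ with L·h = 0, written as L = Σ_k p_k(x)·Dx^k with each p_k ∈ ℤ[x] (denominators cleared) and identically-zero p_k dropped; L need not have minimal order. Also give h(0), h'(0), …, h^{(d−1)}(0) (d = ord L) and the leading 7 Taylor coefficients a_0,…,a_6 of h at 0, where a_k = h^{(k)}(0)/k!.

L = (45 + 207·x + 306·x^2 + 360·x^3)·Dx + (-33 - 174·x - 573·x^2 - 1044·x^3 - 900·x^4)·Dx^2 + (-2 + 30·x + 138·x^2 - 38·x^3 - 504·x^4 - 360·x^5)·Dx^3  (order 3).
h: a_k = 0, -3, -2, -1/4, -67/32, -299/320, -1463/256, …
ICs: h(0) = 0, h′(0) = -3, h′′(0) = -4.

f: a_k = -2, -3, 9/4, -27/8, 405/64, -1701/128, 15309/512, …
g: a_k = -1, -1, -3, -5, -11, -21, -43, …
L₀ := lclm(L_f,L_g); ord L₀ ≤ 1+1.
h=∫₀ˣh₀: take L = L₀·Dx.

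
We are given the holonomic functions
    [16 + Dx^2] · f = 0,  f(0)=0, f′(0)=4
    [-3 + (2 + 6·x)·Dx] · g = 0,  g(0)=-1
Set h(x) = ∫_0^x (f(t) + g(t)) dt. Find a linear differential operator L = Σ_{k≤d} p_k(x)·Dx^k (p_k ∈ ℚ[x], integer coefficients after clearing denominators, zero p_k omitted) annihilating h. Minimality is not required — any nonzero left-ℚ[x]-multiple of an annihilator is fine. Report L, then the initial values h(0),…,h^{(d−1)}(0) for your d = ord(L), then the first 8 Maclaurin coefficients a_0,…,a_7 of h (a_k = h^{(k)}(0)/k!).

f: a_k = 0, 4, 0, -32/3, 0, 128/15, 0, -1024/315, …
g: a_k = -1, -3/2, 9/8, -27/16, 405/128, -1701/256, 15309/1024, -72171/2048, …
Sum ⇒ L₀ = lclm(L_f,L_g) in ℚ(x)⟨Dx⟩.
Integrate: L := L₀·Dx.
L = (-4368 - 18432·x - 27648·x^2)·Dx + (1760 + 17568·x + 55296·x^2 + 55296·x^3)·Dx^2 + (-273 - 1152·x - 1728·x^2)·Dx^3 + (110 + 1098·x + 3456·x^2 + 3456·x^3)·Dx^4  (order 4).
h: a_k = 0, -1, 5/4, 3/8, -593/192, 81/128, 7253/23040, 2187/1024, …
ICs: h(0) = 0, h′(0) = -1, h′′(0) = 5/2, h′′′(0) = 9/4.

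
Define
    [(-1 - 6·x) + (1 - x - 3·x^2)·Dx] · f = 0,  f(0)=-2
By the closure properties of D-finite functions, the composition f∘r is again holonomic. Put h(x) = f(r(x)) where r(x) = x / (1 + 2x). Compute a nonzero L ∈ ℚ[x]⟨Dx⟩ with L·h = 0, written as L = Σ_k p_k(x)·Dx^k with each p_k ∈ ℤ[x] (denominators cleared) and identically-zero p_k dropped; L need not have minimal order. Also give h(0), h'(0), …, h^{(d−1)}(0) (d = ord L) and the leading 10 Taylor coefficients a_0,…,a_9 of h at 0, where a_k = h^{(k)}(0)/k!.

L = (1 + 8·x) + (-1 - 5·x - 5·x^2 + 2·x^3)·Dx  (order 1).
h: a_k = -2, -2, -4, 10, -34, 112, -370, 1222, -4036, 13330, …
ICs: h(0) = -2.

f: a_k = -2, -2, -8, -14, -38, -80, -194, -434, -1016, -2318, …
L₀ from L_f via x↦r, Dx↦r'^{-1}Dx.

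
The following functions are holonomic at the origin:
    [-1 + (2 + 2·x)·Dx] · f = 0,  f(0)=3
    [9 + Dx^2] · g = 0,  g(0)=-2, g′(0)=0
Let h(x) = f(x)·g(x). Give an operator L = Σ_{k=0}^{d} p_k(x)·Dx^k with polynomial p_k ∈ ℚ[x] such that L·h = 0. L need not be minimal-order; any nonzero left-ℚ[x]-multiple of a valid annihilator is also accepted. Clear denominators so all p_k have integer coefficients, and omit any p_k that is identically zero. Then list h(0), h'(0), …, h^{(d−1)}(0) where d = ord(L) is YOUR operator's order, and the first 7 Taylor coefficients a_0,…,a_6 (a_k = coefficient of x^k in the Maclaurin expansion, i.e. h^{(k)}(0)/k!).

L = (39 + 72·x + 36·x^2) + (-4 - 4·x)·Dx + (4 + 8·x + 4·x^2)·Dx^2  (order 2).
h: a_k = -6, -3, 111/4, 105/8, -1497/64, -1101/128, 19647/2560, …
ICs: h(0) = -6, h′(0) = -3.

f: a_k = 3, 3/2, -3/8, 3/16, -15/128, 21/256, -63/1024, …
g: a_k = -2, 0, 9, 0, -27/4, 0, 81/40, …
f·g: L₀ = L_f ⊗_s L_g, ord ≤ 1·2.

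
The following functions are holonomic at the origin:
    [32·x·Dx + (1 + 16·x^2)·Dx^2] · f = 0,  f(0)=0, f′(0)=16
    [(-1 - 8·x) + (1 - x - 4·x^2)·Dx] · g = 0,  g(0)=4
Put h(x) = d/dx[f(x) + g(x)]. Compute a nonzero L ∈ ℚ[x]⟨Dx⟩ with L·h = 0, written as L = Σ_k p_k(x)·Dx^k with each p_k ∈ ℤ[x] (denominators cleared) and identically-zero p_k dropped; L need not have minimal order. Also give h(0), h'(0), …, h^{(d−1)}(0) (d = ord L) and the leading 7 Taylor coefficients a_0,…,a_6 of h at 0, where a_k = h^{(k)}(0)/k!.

f: a_k = 0, 16, 0, -256/3, 0, 4096/5, 0, …
g: a_k = 4, 4, 20, 36, 116, 260, 724, …
Sum ⇒ L₀ = lclm(L_f,L_g) in ℚ(x)⟨Dx⟩.
Differentiate: ansatz ord ≤ ord L₀ ⇒ L.
L = (160 - 640·x - 14848·x^2 - 36864·x^3 - 178176·x^4 - 98304·x^6) + (-43 - 336·x - 16·x^2 - 3072·x^3 - 35072·x^4 - 124928·x^5 - 12288·x^6 - 98304·x^7)·Dx + (5 + 23·x + 272·x^2 + 16·x^3 + 2368·x^4 - 5888·x^5 - 12288·x^6 - 4096·x^7 - 16384·x^8)·Dx^2  (order 2).
h: a_k = 20, 40, -148, 464, 5396, 4344, -53188, …
ICs: h(0) = 20, h′(0) = 40.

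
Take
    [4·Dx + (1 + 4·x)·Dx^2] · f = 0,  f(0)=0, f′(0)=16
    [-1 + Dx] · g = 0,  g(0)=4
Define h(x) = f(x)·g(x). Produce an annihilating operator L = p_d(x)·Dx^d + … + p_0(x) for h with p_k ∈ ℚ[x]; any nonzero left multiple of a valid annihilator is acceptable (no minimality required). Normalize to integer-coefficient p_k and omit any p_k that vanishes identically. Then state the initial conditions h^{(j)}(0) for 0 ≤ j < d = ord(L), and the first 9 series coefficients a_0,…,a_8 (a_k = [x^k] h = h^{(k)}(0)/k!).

f: a_k = 0, 16, -32, 256/3, -256, 4096/5, -8192/3, 65536/7, -32768, …
g: a_k = 4, 4, 2, 2/3, 1/6, 1/30, 1/180, 1/1260, 1/10080, …
h₀=f·g: eliminate ⇒ L₀, order ≤ 2·1.
L = (-3 + 4·x) + (2 - 8·x)·Dx + (1 + 4·x)·Dx^2  (order 2).
h: a_k = 0, 64, -64, 736/3, -736, 12024/5, -72952/9, 8822348/315, -4436012/45, …
ICs: h(0) = 0, h′(0) = 64.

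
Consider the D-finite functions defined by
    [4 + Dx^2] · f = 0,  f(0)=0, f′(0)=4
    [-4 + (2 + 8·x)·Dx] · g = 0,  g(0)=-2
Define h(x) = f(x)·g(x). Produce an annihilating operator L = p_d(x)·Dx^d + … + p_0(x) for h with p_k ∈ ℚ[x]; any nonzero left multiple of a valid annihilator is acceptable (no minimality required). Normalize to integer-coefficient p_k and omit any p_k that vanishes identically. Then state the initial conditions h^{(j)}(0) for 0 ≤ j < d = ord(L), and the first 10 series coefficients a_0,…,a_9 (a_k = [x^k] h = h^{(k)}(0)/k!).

f: a_k = 0, 4, 0, -8/3, 0, 8/15, 0, -16/315, 0, 8/2835, …
g: a_k = -2, -4, 4, -8, 20, -56, 168, -528, 1716, -5720, …
Sym-product of L_f,L_g gives L₀ (≤ ord 2).
L = (16 + 32·x + 64·x^2) + (-4 - 16·x)·Dx + (1 + 8·x + 16·x^2)·Dx^2  (order 2).
h: a_k = 0, -8, -16, 64/3, -64/3, 1024/15, -1024/5, 195584/315, -123904/63, 18219008/2835, …
ICs: h(0) = 0, h′(0) = -8.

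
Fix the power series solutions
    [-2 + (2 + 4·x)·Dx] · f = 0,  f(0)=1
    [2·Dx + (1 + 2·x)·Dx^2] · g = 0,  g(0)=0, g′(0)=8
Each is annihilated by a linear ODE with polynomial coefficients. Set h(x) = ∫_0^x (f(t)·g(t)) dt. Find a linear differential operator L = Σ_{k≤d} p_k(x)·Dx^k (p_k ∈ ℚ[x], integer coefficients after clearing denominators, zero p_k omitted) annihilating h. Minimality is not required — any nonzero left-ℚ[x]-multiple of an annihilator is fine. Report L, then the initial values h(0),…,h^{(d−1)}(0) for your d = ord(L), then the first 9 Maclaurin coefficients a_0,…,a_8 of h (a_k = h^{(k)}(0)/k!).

f: a_k = 1, 1, -1/2, 1/2, -5/8, 7/8, -21/16, 33/16, -429/128, …
g: a_k = 0, 8, -8, 32/3, -16, 128/5, -128/3, 512/7, -128, …
f·g: L₀ = L_f ⊗_s L_g, ord ≤ 1·2.
h=∫h₀ ⇒ L = L₀·Dx.
L = Dx + (1 + 4·x + 4·x^2)·Dx^3  (order 3).
h: a_k = 0, 0, 4, 0, -1/3, 8/15, -71/90, 124/105, -3043/1680, …
ICs: h(0) = 0, h′(0) = 0, h′′(0) = 8.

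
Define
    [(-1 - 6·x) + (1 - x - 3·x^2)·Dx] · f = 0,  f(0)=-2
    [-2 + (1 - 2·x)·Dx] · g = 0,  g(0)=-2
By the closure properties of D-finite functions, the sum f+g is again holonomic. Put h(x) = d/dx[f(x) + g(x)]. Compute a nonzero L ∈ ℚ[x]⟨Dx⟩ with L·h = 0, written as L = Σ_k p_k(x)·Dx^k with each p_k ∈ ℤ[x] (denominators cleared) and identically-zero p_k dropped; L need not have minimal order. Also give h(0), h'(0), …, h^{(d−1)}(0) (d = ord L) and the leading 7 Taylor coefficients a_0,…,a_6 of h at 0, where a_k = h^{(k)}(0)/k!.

f: a_k = -2, -2, -8, -14, -38, -80, -194, …
g: a_k = -2, -4, -8, -16, -32, -64, -128, …
Sum ⇒ L₀ = lclm(L_f,L_g) in ℚ(x)⟨Dx⟩.
Differentiate: ansatz ord ≤ ord L₀ ⇒ L.
L = (12 - 288·x + 648·x^2 - 1296·x^3 + 648·x^4) + (9 + 12·x - 126·x^2 + 540·x^3 - 1188·x^4 + 648·x^5)·Dx + (-2 + 15·x - 52·x^2 + 78·x^3 + 27·x^4 - 180·x^5 + 108·x^6)·Dx^2  (order 2).
h: a_k = -6, -32, -90, -280, -720, -1932, -4830, …
ICs: h(0) = -6, h′(0) = -32.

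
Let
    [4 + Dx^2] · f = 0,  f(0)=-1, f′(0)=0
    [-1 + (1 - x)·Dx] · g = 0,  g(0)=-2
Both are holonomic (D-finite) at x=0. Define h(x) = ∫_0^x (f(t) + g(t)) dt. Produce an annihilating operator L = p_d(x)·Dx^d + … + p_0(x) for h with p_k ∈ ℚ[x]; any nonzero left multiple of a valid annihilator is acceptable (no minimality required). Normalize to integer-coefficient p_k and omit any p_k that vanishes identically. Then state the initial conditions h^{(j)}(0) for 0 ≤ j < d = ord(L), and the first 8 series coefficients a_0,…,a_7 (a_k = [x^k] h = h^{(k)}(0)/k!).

L = (-20 + 16·x - 8·x^2)·Dx + (12 - 28·x + 24·x^2 - 8·x^3)·Dx^2 + (-5 + 4·x - 2·x^2)·Dx^3 + (3 - 7·x + 6·x^2 - 2·x^3)·Dx^4  (order 4).
h: a_k = 0, -3, -1, 0, -1/2, -8/15, -1/3, -86/315, …
ICs: h(0) = 0, h′(0) = -3, h′′(0) = -2, h′′′(0) = 0.

f: a_k = -1, 0, 2, 0, -2/3, 0, 4/45, 0, …
g: a_k = -2, -2, -2, -2, -2, -2, -2, -2, …
Weyl lclm of L_f,L_g ⇒ L₀ (ord ≤ 3).
Integrate: L := L₀·Dx.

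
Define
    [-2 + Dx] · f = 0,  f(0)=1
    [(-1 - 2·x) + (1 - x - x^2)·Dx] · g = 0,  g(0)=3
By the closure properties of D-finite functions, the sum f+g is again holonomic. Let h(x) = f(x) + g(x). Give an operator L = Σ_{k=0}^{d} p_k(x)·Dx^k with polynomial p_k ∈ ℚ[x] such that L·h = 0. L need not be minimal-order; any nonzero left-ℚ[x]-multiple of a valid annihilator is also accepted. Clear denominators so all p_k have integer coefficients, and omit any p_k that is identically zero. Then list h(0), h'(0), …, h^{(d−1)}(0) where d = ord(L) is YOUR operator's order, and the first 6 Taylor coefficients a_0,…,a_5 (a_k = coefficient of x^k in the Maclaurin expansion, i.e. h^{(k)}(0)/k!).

f: a_k = 1, 2, 2, 4/3, 2/3, 4/15, …
g: a_k = 3, 3, 6, 9, 15, 24, …
Weyl lclm of L_f,L_g ⇒ L₀ (ord ≤ 2).
L = (4 + 8·x + 24·x^2 + 8·x^3) + (-14·x - 10·x^2 + 8·x^3 + 4·x^4)·Dx + (-1 + 5·x - x^2 - 6·x^3 - 2·x^4)·Dx^2  (order 2).
h: a_k = 4, 5, 8, 31/3, 47/3, 364/15, …
ICs: h(0) = 4, h′(0) = 5.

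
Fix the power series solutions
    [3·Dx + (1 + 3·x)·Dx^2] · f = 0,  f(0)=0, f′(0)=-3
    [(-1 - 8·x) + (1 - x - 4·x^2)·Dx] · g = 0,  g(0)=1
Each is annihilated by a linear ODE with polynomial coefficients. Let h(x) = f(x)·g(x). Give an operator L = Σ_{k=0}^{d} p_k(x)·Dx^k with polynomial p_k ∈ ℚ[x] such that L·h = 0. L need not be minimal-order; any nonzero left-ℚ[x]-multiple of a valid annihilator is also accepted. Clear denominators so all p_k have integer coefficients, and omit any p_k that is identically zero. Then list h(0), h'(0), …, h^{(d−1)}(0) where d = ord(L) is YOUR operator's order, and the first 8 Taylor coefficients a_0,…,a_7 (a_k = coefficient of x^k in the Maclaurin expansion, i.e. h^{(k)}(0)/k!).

L = (11 + 48·x) + (-1 + 25·x + 60·x^2)·Dx + (-1 - 2·x + 7·x^2 + 12·x^3)·Dx^2  (order 2).
h: a_k = 0, -3, 3/2, -39/2, 27/4, -2397/20, 573/20, -21369/28, …
ICs: h(0) = 0, h′(0) = -3.

f: a_k = 0, -3, 9/2, -9, 81/4, -243/5, 243/2, -2187/7, …
g: a_k = 1, 1, 5, 9, 29, 65, 181, 441, …
f·g: L₀ = L_f ⊗_s L_g, ord ≤ 2·1.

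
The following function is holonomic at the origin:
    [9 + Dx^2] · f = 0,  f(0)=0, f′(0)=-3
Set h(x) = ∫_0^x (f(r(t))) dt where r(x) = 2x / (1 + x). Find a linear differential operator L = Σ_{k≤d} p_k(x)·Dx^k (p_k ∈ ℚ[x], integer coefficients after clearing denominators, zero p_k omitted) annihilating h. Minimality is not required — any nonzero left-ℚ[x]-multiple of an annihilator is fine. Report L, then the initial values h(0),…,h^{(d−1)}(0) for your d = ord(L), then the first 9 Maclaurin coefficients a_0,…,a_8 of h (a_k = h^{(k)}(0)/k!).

L = 36·Dx + (2 + 6·x + 6·x^2 + 2·x^3)·Dx^2 + (1 + 4·x + 6·x^2 + 4·x^3 + x^4)·Dx^3  (order 3).
h: a_k = 0, 0, -3, 2, 15/2, -102/5, 121/5, -30/7, -6693/140, …
ICs: h(0) = 0, h′(0) = 0, h′′(0) = -6.

f: a_k = 0, -3, 0, 9/2, 0, -81/40, 0, 243/560, 0, …
f∘r: x↦r, Dx↦Dx/r' in L_f ⇒ L₀.
∫: right-multiply L₀ by Dx.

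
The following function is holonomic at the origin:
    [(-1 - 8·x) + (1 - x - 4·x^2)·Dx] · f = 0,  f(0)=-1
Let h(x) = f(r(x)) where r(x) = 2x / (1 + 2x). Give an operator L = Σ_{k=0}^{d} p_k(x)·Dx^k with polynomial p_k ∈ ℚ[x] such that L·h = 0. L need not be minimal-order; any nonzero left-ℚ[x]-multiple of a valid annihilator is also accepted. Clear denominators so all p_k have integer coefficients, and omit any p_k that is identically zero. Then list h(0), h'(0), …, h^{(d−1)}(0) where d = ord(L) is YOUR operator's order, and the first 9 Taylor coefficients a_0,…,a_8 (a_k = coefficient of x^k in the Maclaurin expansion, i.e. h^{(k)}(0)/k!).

f: a_k = -1, -1, -5, -9, -29, -65, -181, -441, -1165, …
Change of var in L_f (x↦r) gives L₀.
L = (2 + 36·x) + (-1 - 4·x + 12·x^2 + 32·x^3)·Dx  (order 1).
h: a_k = -1, -2, -16, 0, -256, 512, -5120, 18432, -118784, …
ICs: h(0) = -1.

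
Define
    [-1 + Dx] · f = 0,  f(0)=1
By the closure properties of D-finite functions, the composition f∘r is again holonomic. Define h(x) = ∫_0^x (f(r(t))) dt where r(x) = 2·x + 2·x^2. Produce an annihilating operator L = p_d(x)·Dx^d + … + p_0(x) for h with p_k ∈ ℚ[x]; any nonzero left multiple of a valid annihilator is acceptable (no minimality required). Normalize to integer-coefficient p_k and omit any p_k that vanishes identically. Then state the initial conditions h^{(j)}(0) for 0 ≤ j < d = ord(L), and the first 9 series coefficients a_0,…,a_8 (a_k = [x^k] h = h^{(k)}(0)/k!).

L = (-2 - 4·x)·Dx + Dx^2  (order 2).
h: a_k = 0, 1, 1, 4/3, 4/3, 4/3, 52/45, 304/315, 232/315, …
ICs: h(0) = 0, h′(0) = 1.

f: a_k = 1, 1, 1/2, 1/6, 1/24, 1/120, 1/720, 1/5040, 1/40320, …
f∘r: x↦r, Dx↦Dx/r' in L_f ⇒ L₀.
h=∫h₀ ⇒ L = L₀·Dx.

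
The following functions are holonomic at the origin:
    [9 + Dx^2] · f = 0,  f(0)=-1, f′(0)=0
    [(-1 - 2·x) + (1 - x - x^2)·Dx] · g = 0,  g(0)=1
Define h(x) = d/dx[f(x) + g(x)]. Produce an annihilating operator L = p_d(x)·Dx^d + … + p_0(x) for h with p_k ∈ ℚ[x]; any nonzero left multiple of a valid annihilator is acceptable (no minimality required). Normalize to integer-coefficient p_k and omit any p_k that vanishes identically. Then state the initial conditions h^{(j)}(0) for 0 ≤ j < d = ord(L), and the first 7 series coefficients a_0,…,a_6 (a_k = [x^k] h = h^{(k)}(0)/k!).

f: a_k = -1, 0, 9/2, 0, -27/8, 0, 81/80, …
g: a_k = 1, 1, 2, 3, 5, 8, 13, …
h₀=f+g: left-lcm gives L₀, ord ≤ 3.
h=h₀': d/dx-closure on L₀ ⇒ L.
L = (468 + 1026·x + 1170·x^2 + 450·x^3 + 630·x^4 + 486·x^5 + 162·x^6) + (-81 - 63·x + 252·x^2 + 45·x^3 - 90·x^4 + 153·x^5 + 189·x^6 + 54·x^7)·Dx + (52 + 114·x + 130·x^2 + 50·x^3 + 70·x^4 + 54·x^5 + 18·x^6)·Dx^2 + (-9 - 7·x + 28·x^2 + 5·x^3 - 10·x^4 + 17·x^5 + 21·x^6 + 6·x^7)·Dx^3  (order 3).
h: a_k = 1, 13, 9, 13/2, 40, 3363/40, 147, …
ICs: h(0) = 1, h′(0) = 13, h′′(0) = 18.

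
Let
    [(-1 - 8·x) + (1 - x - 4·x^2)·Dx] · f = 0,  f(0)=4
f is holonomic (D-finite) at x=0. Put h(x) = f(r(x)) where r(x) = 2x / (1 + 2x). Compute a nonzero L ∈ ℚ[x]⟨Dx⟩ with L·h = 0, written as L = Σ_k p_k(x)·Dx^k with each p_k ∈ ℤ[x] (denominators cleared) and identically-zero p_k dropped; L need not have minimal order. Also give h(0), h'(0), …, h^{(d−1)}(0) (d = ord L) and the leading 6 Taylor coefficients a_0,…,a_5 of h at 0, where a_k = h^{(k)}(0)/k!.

f: a_k = 4, 4, 20, 36, 116, 260, …
Change of var in L_f (x↦r) gives L₀.
L = (2 + 36·x) + (-1 - 4·x + 12·x^2 + 32·x^3)·Dx  (order 1).
h: a_k = 4, 8, 64, 0, 1024, -2048, …
ICs: h(0) = 4.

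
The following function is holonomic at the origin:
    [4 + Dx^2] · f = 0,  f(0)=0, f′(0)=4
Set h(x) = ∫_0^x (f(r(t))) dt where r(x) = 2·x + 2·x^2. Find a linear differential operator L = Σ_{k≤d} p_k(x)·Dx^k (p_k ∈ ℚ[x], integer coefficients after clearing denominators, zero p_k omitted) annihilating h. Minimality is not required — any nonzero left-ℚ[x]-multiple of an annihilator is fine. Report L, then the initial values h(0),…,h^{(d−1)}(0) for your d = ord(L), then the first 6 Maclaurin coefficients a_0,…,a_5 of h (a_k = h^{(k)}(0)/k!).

f: a_k = 0, 4, 0, -8/3, 0, 8/15, …
L₀ from L_f via x↦r, Dx↦r'^{-1}Dx.
∫: right-multiply L₀ by Dx.
L = (16 + 96·x + 192·x^2 + 128·x^3)·Dx - 2·Dx^2 + (1 + 2·x)·Dx^3  (order 3).
h: a_k = 0, 0, 4, 8/3, -16/3, -64/5, …
ICs: h(0) = 0, h′(0) = 0, h′′(0) = 8.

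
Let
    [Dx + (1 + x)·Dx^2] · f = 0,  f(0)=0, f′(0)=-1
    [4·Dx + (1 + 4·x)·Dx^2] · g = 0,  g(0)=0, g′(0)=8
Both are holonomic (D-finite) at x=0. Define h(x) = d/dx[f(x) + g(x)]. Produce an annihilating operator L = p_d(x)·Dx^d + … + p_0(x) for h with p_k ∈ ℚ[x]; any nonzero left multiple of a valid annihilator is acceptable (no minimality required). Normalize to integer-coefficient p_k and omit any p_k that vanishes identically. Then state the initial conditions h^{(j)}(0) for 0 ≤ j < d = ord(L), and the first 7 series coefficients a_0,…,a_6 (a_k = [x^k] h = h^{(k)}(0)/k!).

L = 8 + (10 + 16·x)·Dx + (1 + 5·x + 4·x^2)·Dx^2  (order 2).
h: a_k = 7, -31, 127, -511, 2047, -8191, 32767, …
ICs: h(0) = 7, h′(0) = -31.

f: a_k = 0, -1, 1/2, -1/3, 1/4, -1/5, 1/6, …
g: a_k = 0, 8, -16, 128/3, -128, 2048/5, -4096/3, …
Sum ⇒ L₀ = lclm(L_f,L_g) in ℚ(x)⟨Dx⟩.
h=h₀': d/dx-closure on L₀ ⇒ L.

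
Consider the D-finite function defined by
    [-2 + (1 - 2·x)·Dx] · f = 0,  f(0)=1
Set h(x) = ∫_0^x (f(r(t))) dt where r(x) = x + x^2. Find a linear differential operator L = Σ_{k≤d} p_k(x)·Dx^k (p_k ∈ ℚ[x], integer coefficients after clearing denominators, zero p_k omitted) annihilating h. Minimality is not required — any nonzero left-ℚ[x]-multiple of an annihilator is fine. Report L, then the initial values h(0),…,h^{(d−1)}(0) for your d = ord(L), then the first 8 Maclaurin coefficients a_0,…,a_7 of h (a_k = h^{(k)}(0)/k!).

f: a_k = 1, 2, 4, 8, 16, 32, 64, 128, …
f∘r: x↦r, Dx↦Dx/r' in L_f ⇒ L₀.
h=∫h₀ ⇒ L = L₀·Dx.
L = (2 + 4·x)·Dx + (-1 + 2·x + 2·x^2)·Dx^2  (order 2).
h: a_k = 0, 1, 1, 2, 4, 44/5, 20, 328/7, …
ICs: h(0) = 0, h′(0) = 1.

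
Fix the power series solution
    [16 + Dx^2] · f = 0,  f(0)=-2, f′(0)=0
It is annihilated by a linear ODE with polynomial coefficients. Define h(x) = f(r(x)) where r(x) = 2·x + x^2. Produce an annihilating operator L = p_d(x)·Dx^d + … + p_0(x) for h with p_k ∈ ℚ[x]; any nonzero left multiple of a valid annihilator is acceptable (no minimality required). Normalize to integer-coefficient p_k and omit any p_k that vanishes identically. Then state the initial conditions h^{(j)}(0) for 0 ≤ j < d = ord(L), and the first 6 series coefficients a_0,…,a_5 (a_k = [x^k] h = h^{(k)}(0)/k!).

L = (64 + 192·x + 192·x^2 + 64·x^3) - Dx + (1 + x)·Dx^2  (order 2).
h: a_k = -2, 0, 64, 64, -976/3, -2048/3, …
ICs: h(0) = -2, h′(0) = 0.

f: a_k = -2, 0, 16, 0, -64/3, 0, …
f∘r: x↦r, Dx↦Dx/r' in L_f ⇒ L₀.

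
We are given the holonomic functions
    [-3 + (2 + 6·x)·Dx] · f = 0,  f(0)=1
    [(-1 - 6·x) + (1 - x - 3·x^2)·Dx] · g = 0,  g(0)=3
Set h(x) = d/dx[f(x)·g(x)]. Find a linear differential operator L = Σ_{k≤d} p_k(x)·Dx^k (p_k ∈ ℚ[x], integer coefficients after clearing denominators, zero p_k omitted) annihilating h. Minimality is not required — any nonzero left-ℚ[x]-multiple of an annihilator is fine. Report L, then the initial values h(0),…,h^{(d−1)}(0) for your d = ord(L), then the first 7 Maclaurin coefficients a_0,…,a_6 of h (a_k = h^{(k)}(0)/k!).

L = (35 + 378·x + 1053·x^2 + 1350·x^3 + 1215·x^4) + (-10 - 50·x - 54·x^2 + 162·x^3 + 594·x^4 + 486·x^5)·Dx  (order 1).
h: a_k = 15/2, 105/4, 1953/16, 9033/32, 272085/256, 1165599/512, 16097109/2048, …
ICs: h(0) = 15/2.

f: a_k = 1, 3/2, -9/8, 27/16, -405/128, 1701/256, -15309/1024, …
g: a_k = 3, 3, 12, 21, 57, 120, 291, …
f·g: L₀ = L_f ⊗_s L_g, ord ≤ 1·1.
h=h₀': d/dx-closure on L₀ ⇒ L.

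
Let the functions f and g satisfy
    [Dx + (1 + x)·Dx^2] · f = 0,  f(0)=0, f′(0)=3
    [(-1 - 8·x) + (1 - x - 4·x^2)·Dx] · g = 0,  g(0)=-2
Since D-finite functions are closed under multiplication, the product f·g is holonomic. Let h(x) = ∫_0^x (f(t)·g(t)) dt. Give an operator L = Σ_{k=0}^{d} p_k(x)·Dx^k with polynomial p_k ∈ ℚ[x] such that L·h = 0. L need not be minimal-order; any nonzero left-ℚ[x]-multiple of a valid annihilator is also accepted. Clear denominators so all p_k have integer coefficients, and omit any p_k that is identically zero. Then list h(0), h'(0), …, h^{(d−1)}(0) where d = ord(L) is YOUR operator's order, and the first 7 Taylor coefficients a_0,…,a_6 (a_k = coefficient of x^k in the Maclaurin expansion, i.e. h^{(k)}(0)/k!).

L = (9 + 16·x)·Dx + (1 + 19·x + 20·x^2)·Dx^2 + (-1 + 5·x^2 + 4·x^3)·Dx^3  (order 3).
h: a_k = 0, 0, -3, -1, -29/4, -79/10, -1567/60, …
ICs: h(0) = 0, h′(0) = 0, h′′(0) = -6.

f: a_k = 0, 3, -3/2, 1, -3/4, 3/5, -1/2, …
g: a_k = -2, -2, -10, -18, -58, -130, -362, …
L₀ := L_f ⊗_s L_g (sym. prod.), ord ≤ 2.
h=∫h₀ ⇒ L = L₀·Dx.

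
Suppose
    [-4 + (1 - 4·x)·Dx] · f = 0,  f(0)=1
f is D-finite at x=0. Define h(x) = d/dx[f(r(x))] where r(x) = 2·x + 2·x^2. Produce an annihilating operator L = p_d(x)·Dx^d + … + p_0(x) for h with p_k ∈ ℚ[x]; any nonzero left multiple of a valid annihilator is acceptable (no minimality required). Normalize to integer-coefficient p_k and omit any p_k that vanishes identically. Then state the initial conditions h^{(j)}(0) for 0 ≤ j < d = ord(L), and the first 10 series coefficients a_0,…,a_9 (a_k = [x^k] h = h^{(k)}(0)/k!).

L = (18 + 48·x + 48·x^2) + (-1 + 6·x + 24·x^2 + 16·x^3)·Dx  (order 1).
h: a_k = 8, 144, 1920, 22784, 253440, 2706432, 28098560, 285769728, 2860941312, 28288286720, …
ICs: h(0) = 8.

f: a_k = 1, 4, 16, 64, 256, 1024, 4096, 16384, 65536, 262144, …
Substitute x→r, Dx→(1/r')Dx; clear ⇒ L₀.
h₀' ⇒ L via d/dx closure of L₀.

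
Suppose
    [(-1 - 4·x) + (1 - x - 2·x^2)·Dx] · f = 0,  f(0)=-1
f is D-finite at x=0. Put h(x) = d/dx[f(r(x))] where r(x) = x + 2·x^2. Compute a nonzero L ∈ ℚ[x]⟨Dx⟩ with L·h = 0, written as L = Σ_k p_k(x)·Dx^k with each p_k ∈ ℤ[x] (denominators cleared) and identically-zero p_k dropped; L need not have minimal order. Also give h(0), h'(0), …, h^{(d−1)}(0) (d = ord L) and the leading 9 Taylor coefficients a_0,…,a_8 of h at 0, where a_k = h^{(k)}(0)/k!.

L = (10 + 72·x + 240·x^2 + 544·x^3 + 1344·x^4 + 1920·x^5 + 1280·x^6) + (-1 - 7·x - 12·x^2 + 32·x^3 + 200·x^4 + 384·x^5 + 448·x^6 + 256·x^7)·Dx  (order 1).
h: a_k = -1, -10, -51, -212, -845, -3342, -12551, -46376, -168993, …
ICs: h(0) = -1.

f: a_k = -1, -1, -3, -5, -11, -21, -43, -85, -171, …
Substitute x→r, Dx→(1/r')Dx; clear ⇒ L₀.
Differentiate: ansatz ord ≤ ord L₀ ⇒ L.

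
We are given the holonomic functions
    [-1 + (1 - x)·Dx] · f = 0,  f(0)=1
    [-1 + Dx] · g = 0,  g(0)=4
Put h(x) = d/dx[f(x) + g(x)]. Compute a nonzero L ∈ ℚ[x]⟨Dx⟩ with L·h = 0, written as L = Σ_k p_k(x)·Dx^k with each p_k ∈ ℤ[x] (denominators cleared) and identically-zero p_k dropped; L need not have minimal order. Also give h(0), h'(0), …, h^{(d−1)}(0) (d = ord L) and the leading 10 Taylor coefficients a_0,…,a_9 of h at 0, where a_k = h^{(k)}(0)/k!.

f: a_k = 1, 1, 1, 1, 1, 1, 1, 1, 1, 1, …
g: a_k = 4, 4, 2, 2/3, 1/6, 1/30, 1/180, 1/1260, 1/10080, 1/90720, …
h₀=f+g: left-lcm gives L₀, ord ≤ 2.
Derive L from L₀ (diff closure).
L = (4 + 2·x) + (-5 - 2·x + x^2)·Dx + (1 - x^2)·Dx^2  (order 2).
h: a_k = 5, 6, 5, 14/3, 31/6, 181/30, 1261/180, 10081/1260, 90721/10080, 907201/90720, …
ICs: h(0) = 5, h′(0) = 6.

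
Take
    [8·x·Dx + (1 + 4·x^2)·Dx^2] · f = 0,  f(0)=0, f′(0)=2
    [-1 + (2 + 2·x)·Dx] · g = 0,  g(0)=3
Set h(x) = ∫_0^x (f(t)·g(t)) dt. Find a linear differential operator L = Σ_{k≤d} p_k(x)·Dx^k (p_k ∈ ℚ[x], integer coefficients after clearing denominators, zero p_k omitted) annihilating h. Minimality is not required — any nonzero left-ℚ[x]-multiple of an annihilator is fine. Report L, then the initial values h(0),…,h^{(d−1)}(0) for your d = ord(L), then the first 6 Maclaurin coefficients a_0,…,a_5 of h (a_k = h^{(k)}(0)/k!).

f: a_k = 0, 2, 0, -8/3, 0, 32/5, …
g: a_k = 3, 3/2, -3/8, 3/16, -15/128, 21/256, …
L₀ := L_f ⊗_s L_g (sym. prod.), ord ≤ 2.
Integrate: L := L₀·Dx.
L = (3 - 16·x - 4·x^2)·Dx + (-4 + 28·x + 48·x^2 + 16·x^3)·Dx^2 + (4 + 8·x + 20·x^2 + 32·x^3 + 16·x^4)·Dx^3  (order 3).
h: a_k = 0, 0, 3, 1, -35/16, -29/40, …
ICs: h(0) = 0, h′(0) = 0, h′′(0) = 6.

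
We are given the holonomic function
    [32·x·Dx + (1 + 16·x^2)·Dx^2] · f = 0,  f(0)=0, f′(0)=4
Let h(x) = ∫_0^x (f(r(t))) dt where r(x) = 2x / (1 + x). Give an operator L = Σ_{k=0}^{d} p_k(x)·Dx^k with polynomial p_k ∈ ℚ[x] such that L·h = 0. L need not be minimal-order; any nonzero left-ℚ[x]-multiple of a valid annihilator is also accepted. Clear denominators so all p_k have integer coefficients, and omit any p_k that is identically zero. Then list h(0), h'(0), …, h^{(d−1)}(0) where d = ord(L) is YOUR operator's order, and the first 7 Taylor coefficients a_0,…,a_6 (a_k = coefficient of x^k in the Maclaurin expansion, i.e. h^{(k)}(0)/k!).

f: a_k = 0, 4, 0, -64/3, 0, 1024/5, 0, …
Change of var in L_f (x↦r) gives L₀.
h=∫₀ˣh₀: take L = L₀·Dx.
L = (2 + 130·x)·Dx^2 + (1 + 2·x + 65·x^2)·Dx^3  (order 3).
h: a_k = 0, 0, 4, -8/3, -122/3, 504/5, 13844/15, …
ICs: h(0) = 0, h′(0) = 0, h′′(0) = 8.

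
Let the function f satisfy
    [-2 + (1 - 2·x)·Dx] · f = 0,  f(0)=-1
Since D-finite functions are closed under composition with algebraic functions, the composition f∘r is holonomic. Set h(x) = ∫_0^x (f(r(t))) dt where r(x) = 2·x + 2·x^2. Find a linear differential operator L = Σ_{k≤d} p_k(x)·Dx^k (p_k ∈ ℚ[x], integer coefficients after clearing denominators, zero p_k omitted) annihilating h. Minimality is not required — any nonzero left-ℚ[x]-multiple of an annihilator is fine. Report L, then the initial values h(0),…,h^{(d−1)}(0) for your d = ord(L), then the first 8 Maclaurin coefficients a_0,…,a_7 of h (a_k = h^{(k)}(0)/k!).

f: a_k = -1, -2, -4, -8, -16, -32, -64, -128, …
Substitute x→r, Dx→(1/r')Dx; clear ⇒ L₀.
∫: right-multiply L₀ by Dx.
L = (4 + 8·x)·Dx + (-1 + 4·x + 4·x^2)·Dx^2  (order 2).
h: a_k = 0, -1, -2, -20/3, -24, -464/5, -1120/3, -10816/7, …
ICs: h(0) = 0, h′(0) = -1.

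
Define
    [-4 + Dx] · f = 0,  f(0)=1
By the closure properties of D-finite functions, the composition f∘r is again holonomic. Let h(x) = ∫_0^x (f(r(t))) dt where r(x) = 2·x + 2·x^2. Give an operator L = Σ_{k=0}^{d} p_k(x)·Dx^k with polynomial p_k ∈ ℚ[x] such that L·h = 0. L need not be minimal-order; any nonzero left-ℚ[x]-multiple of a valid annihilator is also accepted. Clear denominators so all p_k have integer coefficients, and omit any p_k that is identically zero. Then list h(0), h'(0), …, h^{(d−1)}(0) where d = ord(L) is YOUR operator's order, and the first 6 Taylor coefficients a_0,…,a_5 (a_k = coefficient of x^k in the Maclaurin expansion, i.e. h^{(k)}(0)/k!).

f: a_k = 1, 4, 8, 32/3, 32/3, 128/15, …
L₀ from L_f via x↦r, Dx↦r'^{-1}Dx.
h=∫h₀ ⇒ L = L₀·Dx.
L = (-8 - 16·x)·Dx + Dx^2  (order 2).
h: a_k = 0, 1, 4, 40/3, 112/3, 1376/15, …
ICs: h(0) = 0, h′(0) = 1.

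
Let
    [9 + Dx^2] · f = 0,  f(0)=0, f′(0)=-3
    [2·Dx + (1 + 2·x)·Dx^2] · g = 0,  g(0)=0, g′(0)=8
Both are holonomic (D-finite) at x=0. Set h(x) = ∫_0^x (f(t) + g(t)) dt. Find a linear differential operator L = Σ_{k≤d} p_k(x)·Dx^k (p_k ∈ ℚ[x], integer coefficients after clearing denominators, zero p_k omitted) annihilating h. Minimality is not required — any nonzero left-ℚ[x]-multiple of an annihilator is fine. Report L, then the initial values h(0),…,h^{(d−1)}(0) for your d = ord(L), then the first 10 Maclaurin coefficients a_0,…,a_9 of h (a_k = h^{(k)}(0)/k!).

L = (594 + 648·x + 648·x^2)·Dx^2 + (153 + 630·x + 972·x^2 + 648·x^3)·Dx^3 + (66 + 72·x + 72·x^2)·Dx^4 + (17 + 70·x + 108·x^2 + 72·x^3)·Dx^5  (order 5).
h: a_k = 0, 0, 5/2, -8/3, 91/24, -16/5, 943/240, -128/21, 41203/4480, -128/9, …
ICs: h(0) = 0, h′(0) = 0, h′′(0) = 5, h′′′(0) = -16, h′′′′(0) = 91.

f: a_k = 0, -3, 0, 9/2, 0, -81/40, 0, 243/560, 0, -243/4480, …
g: a_k = 0, 8, -8, 32/3, -16, 128/5, -128/3, 512/7, -128, 2048/9, …
h₀=f+g: left-lcm gives L₀, ord ≤ 4.
∫: right-multiply L₀ by Dx.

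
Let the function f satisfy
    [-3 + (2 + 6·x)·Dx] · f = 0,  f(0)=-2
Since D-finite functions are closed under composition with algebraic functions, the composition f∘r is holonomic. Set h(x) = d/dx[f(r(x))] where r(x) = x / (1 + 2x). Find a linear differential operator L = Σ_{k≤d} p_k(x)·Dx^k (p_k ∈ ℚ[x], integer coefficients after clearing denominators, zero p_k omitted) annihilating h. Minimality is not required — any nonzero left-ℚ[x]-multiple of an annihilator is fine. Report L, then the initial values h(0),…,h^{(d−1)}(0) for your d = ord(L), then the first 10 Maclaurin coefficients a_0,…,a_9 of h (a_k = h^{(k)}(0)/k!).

f: a_k = -2, -3, 9/4, -27/8, 405/64, -1701/128, 15309/512, -72171/1024, 2814669/16384, -14073345/32768, …
L₀ from L_f via x↦r, Dx↦r'^{-1}Dx.
h=h₀': d/dx-closure on L₀ ⇒ L.
L = (-11 - 40·x) + (-2 - 14·x - 20·x^2)·Dx  (order 1).
h: a_k = -3, 33/2, -585/8, 4965/16, -169545/128, 1477503/256, -26328981/1024, 239121645/2048, -17638985385/32768, 164547207195/65536, …
ICs: h(0) = -3.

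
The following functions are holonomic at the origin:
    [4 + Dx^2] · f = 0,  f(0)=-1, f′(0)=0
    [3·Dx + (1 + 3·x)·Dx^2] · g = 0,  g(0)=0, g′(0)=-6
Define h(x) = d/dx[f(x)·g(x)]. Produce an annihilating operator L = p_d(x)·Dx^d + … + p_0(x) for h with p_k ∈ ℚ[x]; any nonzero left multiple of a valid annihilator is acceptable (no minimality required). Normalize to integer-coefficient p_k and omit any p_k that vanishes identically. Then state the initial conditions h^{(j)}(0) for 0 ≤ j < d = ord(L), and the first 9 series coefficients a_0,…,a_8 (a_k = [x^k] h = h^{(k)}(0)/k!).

L = (-21880 - 49536·x - 195264·x^2 - 252288·x^3 + 225504·x^4 + 746496·x^5 + 373248·x^6) + (-9384 - 44856·x - 47520·x^2 + 90720·x^3 + 311040·x^4 + 186624·x^5)·Dx + (-6026 - 16344·x - 53892·x^2 - 32832·x^3 + 182736·x^4 + 373248·x^5 + 186624·x^6)·Dx^2 + (-2346 - 11214·x - 11880·x^2 + 22680·x^3 + 77760·x^4 + 46656·x^5)·Dx^3 + (-139 - 990·x - 1269·x^2 + 7560·x^3 + 31590·x^4 + 46656·x^5 + 23328·x^6)·Dx^4  (order 4).
h: a_k = 6, -18, 18, -90, 326, -1008, 46402/15, -47218/5, 200814/7, …
ICs: h(0) = 6, h′(0) = -18, h′′(0) = 36, h′′′(0) = -540.

f: a_k = -1, 0, 2, 0, -2/3, 0, 4/45, 0, -2/315, …
g: a_k = 0, -6, 9, -18, 81/2, -486/5, 243, -4374/7, 6561/4, …
L₀ := L_f ⊗_s L_g (sym. prod.), ord ≤ 4.
Differentiate: ansatz ord ≤ ord L₀ ⇒ L.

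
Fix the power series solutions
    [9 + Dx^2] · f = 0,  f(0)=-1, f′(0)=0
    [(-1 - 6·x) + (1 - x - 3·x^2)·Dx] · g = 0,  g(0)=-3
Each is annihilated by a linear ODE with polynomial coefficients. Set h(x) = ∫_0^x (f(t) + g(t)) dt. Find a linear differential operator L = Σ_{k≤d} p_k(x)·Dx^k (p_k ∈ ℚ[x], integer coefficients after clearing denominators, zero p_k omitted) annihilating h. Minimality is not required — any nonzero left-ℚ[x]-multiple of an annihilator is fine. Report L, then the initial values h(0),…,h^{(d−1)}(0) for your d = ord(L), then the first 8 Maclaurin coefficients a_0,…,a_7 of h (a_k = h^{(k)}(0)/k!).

L = (-459 - 2916·x - 1539·x^2 - 3888·x^3 - 3645·x^4 - 4374·x^5)·Dx + (153 - 153·x - 378·x^2 + 405·x^3 - 2187·x^5 - 2187·x^6)·Dx^2 + (-51 - 324·x - 171·x^2 - 432·x^3 - 405·x^4 - 486·x^5)·Dx^3 + (17 - 17·x - 42·x^2 + 45·x^3 - 243·x^5 - 243·x^6)·Dx^4  (order 4).
h: a_k = 0, -4, -3/2, -5/2, -21/4, -483/40, -20, -23199/560, …
ICs: h(0) = 0, h′(0) = -4, h′′(0) = -3, h′′′(0) = -15.

f: a_k = -1, 0, 9/2, 0, -27/8, 0, 81/80, 0, …
g: a_k = -3, -3, -12, -21, -57, -120, -291, -651, …
Weyl lclm of L_f,L_g ⇒ L₀ (ord ≤ 3).
h=∫₀ˣh₀: take L = L₀·Dx.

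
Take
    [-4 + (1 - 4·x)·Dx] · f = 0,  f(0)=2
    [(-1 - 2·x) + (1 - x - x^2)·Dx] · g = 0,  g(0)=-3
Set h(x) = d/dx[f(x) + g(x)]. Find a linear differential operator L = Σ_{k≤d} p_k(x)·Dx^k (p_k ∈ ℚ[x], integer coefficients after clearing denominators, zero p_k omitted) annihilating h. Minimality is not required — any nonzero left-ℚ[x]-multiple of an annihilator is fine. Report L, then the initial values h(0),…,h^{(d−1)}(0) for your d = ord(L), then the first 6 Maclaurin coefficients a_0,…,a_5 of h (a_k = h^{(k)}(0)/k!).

L = (120 + 192·x + 432·x^2 - 96·x^3 + 96·x^4) + (-39 - 48·x + 210·x^2 + 252·x^3 - 48·x^4 + 96·x^5)·Dx + (2 - x - 42·x^2 + 54·x^3 + 7·x^4 + 16·x^6)·Dx^2  (order 2).
h: a_k = 5, 52, 357, 1988, 10120, 48918, …
ICs: h(0) = 5, h′(0) = 52.

f: a_k = 2, 8, 32, 128, 512, 2048, …
g: a_k = -3, -3, -6, -9, -15, -24, …
L₀ := lclm(L_f,L_g); ord L₀ ≤ 1+1.
h₀' ⇒ L via d/dx closure of L₀.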